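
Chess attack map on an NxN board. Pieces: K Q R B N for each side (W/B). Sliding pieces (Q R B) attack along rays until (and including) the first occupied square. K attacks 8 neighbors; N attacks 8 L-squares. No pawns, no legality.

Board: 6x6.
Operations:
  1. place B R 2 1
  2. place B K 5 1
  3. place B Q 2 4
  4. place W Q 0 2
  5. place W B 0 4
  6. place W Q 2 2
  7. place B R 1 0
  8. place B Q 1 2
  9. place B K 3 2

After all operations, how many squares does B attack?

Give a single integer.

Op 1: place BR@(2,1)
Op 2: place BK@(5,1)
Op 3: place BQ@(2,4)
Op 4: place WQ@(0,2)
Op 5: place WB@(0,4)
Op 6: place WQ@(2,2)
Op 7: place BR@(1,0)
Op 8: place BQ@(1,2)
Op 9: place BK@(3,2)
Per-piece attacks for B:
  BR@(1,0): attacks (1,1) (1,2) (2,0) (3,0) (4,0) (5,0) (0,0) [ray(0,1) blocked at (1,2)]
  BQ@(1,2): attacks (1,3) (1,4) (1,5) (1,1) (1,0) (2,2) (0,2) (2,3) (3,4) (4,5) (2,1) (0,3) (0,1) [ray(0,-1) blocked at (1,0); ray(1,0) blocked at (2,2); ray(-1,0) blocked at (0,2); ray(1,-1) blocked at (2,1)]
  BR@(2,1): attacks (2,2) (2,0) (3,1) (4,1) (5,1) (1,1) (0,1) [ray(0,1) blocked at (2,2); ray(1,0) blocked at (5,1)]
  BQ@(2,4): attacks (2,5) (2,3) (2,2) (3,4) (4,4) (5,4) (1,4) (0,4) (3,5) (3,3) (4,2) (5,1) (1,5) (1,3) (0,2) [ray(0,-1) blocked at (2,2); ray(-1,0) blocked at (0,4); ray(1,-1) blocked at (5,1); ray(-1,-1) blocked at (0,2)]
  BK@(3,2): attacks (3,3) (3,1) (4,2) (2,2) (4,3) (4,1) (2,3) (2,1)
  BK@(5,1): attacks (5,2) (5,0) (4,1) (4,2) (4,0)
Union (31 distinct): (0,0) (0,1) (0,2) (0,3) (0,4) (1,0) (1,1) (1,2) (1,3) (1,4) (1,5) (2,0) (2,1) (2,2) (2,3) (2,5) (3,0) (3,1) (3,3) (3,4) (3,5) (4,0) (4,1) (4,2) (4,3) (4,4) (4,5) (5,0) (5,1) (5,2) (5,4)

Answer: 31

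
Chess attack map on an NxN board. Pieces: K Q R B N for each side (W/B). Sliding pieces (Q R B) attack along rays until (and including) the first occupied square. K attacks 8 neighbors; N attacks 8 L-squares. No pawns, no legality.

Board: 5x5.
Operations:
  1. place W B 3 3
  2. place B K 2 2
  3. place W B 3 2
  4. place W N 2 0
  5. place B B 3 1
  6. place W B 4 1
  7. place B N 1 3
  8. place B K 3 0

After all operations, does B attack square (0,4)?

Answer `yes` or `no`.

Op 1: place WB@(3,3)
Op 2: place BK@(2,2)
Op 3: place WB@(3,2)
Op 4: place WN@(2,0)
Op 5: place BB@(3,1)
Op 6: place WB@(4,1)
Op 7: place BN@(1,3)
Op 8: place BK@(3,0)
Per-piece attacks for B:
  BN@(1,3): attacks (3,4) (2,1) (3,2) (0,1)
  BK@(2,2): attacks (2,3) (2,1) (3,2) (1,2) (3,3) (3,1) (1,3) (1,1)
  BK@(3,0): attacks (3,1) (4,0) (2,0) (4,1) (2,1)
  BB@(3,1): attacks (4,2) (4,0) (2,2) (2,0) [ray(-1,1) blocked at (2,2); ray(-1,-1) blocked at (2,0)]
B attacks (0,4): no

Answer: no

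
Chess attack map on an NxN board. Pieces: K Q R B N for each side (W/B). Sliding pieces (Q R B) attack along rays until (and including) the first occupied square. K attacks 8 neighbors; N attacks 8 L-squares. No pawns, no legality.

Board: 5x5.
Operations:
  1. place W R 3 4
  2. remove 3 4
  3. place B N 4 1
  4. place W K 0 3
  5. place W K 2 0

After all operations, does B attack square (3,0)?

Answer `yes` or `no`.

Answer: no

Derivation:
Op 1: place WR@(3,4)
Op 2: remove (3,4)
Op 3: place BN@(4,1)
Op 4: place WK@(0,3)
Op 5: place WK@(2,0)
Per-piece attacks for B:
  BN@(4,1): attacks (3,3) (2,2) (2,0)
B attacks (3,0): no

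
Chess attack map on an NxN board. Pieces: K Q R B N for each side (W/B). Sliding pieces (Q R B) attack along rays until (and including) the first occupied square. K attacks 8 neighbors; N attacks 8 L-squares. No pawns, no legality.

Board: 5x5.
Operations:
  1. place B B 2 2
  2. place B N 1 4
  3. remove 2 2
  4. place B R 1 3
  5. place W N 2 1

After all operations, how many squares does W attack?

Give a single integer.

Op 1: place BB@(2,2)
Op 2: place BN@(1,4)
Op 3: remove (2,2)
Op 4: place BR@(1,3)
Op 5: place WN@(2,1)
Per-piece attacks for W:
  WN@(2,1): attacks (3,3) (4,2) (1,3) (0,2) (4,0) (0,0)
Union (6 distinct): (0,0) (0,2) (1,3) (3,3) (4,0) (4,2)

Answer: 6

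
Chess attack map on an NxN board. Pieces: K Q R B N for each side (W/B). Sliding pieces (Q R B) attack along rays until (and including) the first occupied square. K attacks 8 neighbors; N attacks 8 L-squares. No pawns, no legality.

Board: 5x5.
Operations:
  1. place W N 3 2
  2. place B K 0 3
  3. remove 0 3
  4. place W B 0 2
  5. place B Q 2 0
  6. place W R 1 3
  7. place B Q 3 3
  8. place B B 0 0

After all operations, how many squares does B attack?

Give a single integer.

Answer: 18

Derivation:
Op 1: place WN@(3,2)
Op 2: place BK@(0,3)
Op 3: remove (0,3)
Op 4: place WB@(0,2)
Op 5: place BQ@(2,0)
Op 6: place WR@(1,3)
Op 7: place BQ@(3,3)
Op 8: place BB@(0,0)
Per-piece attacks for B:
  BB@(0,0): attacks (1,1) (2,2) (3,3) [ray(1,1) blocked at (3,3)]
  BQ@(2,0): attacks (2,1) (2,2) (2,3) (2,4) (3,0) (4,0) (1,0) (0,0) (3,1) (4,2) (1,1) (0,2) [ray(-1,0) blocked at (0,0); ray(-1,1) blocked at (0,2)]
  BQ@(3,3): attacks (3,4) (3,2) (4,3) (2,3) (1,3) (4,4) (4,2) (2,4) (2,2) (1,1) (0,0) [ray(0,-1) blocked at (3,2); ray(-1,0) blocked at (1,3); ray(-1,-1) blocked at (0,0)]
Union (18 distinct): (0,0) (0,2) (1,0) (1,1) (1,3) (2,1) (2,2) (2,3) (2,4) (3,0) (3,1) (3,2) (3,3) (3,4) (4,0) (4,2) (4,3) (4,4)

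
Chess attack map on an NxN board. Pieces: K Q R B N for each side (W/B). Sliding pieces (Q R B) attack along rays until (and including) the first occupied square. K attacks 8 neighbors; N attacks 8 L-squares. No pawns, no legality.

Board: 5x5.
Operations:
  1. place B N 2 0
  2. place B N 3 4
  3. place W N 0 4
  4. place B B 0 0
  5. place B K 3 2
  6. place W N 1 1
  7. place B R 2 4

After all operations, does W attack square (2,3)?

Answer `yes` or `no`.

Answer: yes

Derivation:
Op 1: place BN@(2,0)
Op 2: place BN@(3,4)
Op 3: place WN@(0,4)
Op 4: place BB@(0,0)
Op 5: place BK@(3,2)
Op 6: place WN@(1,1)
Op 7: place BR@(2,4)
Per-piece attacks for W:
  WN@(0,4): attacks (1,2) (2,3)
  WN@(1,1): attacks (2,3) (3,2) (0,3) (3,0)
W attacks (2,3): yes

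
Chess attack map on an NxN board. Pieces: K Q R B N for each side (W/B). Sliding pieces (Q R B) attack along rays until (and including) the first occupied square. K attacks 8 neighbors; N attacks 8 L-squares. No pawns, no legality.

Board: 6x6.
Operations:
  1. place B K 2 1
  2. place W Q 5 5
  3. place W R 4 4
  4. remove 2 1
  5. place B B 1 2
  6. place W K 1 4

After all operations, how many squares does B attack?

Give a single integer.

Op 1: place BK@(2,1)
Op 2: place WQ@(5,5)
Op 3: place WR@(4,4)
Op 4: remove (2,1)
Op 5: place BB@(1,2)
Op 6: place WK@(1,4)
Per-piece attacks for B:
  BB@(1,2): attacks (2,3) (3,4) (4,5) (2,1) (3,0) (0,3) (0,1)
Union (7 distinct): (0,1) (0,3) (2,1) (2,3) (3,0) (3,4) (4,5)

Answer: 7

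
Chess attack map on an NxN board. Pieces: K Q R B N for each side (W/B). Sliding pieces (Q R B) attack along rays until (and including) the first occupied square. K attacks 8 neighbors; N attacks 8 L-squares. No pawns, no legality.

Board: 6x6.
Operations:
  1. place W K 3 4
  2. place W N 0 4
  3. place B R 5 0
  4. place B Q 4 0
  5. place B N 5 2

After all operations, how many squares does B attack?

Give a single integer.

Op 1: place WK@(3,4)
Op 2: place WN@(0,4)
Op 3: place BR@(5,0)
Op 4: place BQ@(4,0)
Op 5: place BN@(5,2)
Per-piece attacks for B:
  BQ@(4,0): attacks (4,1) (4,2) (4,3) (4,4) (4,5) (5,0) (3,0) (2,0) (1,0) (0,0) (5,1) (3,1) (2,2) (1,3) (0,4) [ray(1,0) blocked at (5,0); ray(-1,1) blocked at (0,4)]
  BR@(5,0): attacks (5,1) (5,2) (4,0) [ray(0,1) blocked at (5,2); ray(-1,0) blocked at (4,0)]
  BN@(5,2): attacks (4,4) (3,3) (4,0) (3,1)
Union (18 distinct): (0,0) (0,4) (1,0) (1,3) (2,0) (2,2) (3,0) (3,1) (3,3) (4,0) (4,1) (4,2) (4,3) (4,4) (4,5) (5,0) (5,1) (5,2)

Answer: 18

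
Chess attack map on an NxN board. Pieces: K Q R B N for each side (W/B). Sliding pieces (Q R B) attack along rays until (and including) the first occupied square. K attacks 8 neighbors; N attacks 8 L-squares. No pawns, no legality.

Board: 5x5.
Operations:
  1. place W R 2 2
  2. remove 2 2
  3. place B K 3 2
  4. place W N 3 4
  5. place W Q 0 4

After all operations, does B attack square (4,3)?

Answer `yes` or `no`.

Answer: yes

Derivation:
Op 1: place WR@(2,2)
Op 2: remove (2,2)
Op 3: place BK@(3,2)
Op 4: place WN@(3,4)
Op 5: place WQ@(0,4)
Per-piece attacks for B:
  BK@(3,2): attacks (3,3) (3,1) (4,2) (2,2) (4,3) (4,1) (2,3) (2,1)
B attacks (4,3): yes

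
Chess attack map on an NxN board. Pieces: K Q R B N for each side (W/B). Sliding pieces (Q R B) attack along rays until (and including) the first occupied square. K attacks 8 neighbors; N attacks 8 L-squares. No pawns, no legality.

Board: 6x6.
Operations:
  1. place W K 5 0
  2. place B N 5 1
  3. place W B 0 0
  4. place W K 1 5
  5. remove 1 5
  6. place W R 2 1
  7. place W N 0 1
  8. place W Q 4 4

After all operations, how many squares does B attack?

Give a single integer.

Op 1: place WK@(5,0)
Op 2: place BN@(5,1)
Op 3: place WB@(0,0)
Op 4: place WK@(1,5)
Op 5: remove (1,5)
Op 6: place WR@(2,1)
Op 7: place WN@(0,1)
Op 8: place WQ@(4,4)
Per-piece attacks for B:
  BN@(5,1): attacks (4,3) (3,2) (3,0)
Union (3 distinct): (3,0) (3,2) (4,3)

Answer: 3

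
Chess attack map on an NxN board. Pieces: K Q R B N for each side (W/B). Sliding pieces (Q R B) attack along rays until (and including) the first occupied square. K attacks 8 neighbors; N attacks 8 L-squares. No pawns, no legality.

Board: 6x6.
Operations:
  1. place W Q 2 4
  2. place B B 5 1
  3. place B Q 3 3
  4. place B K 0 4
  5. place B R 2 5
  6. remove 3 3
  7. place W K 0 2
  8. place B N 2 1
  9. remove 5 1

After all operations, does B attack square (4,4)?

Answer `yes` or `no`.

Answer: no

Derivation:
Op 1: place WQ@(2,4)
Op 2: place BB@(5,1)
Op 3: place BQ@(3,3)
Op 4: place BK@(0,4)
Op 5: place BR@(2,5)
Op 6: remove (3,3)
Op 7: place WK@(0,2)
Op 8: place BN@(2,1)
Op 9: remove (5,1)
Per-piece attacks for B:
  BK@(0,4): attacks (0,5) (0,3) (1,4) (1,5) (1,3)
  BN@(2,1): attacks (3,3) (4,2) (1,3) (0,2) (4,0) (0,0)
  BR@(2,5): attacks (2,4) (3,5) (4,5) (5,5) (1,5) (0,5) [ray(0,-1) blocked at (2,4)]
B attacks (4,4): no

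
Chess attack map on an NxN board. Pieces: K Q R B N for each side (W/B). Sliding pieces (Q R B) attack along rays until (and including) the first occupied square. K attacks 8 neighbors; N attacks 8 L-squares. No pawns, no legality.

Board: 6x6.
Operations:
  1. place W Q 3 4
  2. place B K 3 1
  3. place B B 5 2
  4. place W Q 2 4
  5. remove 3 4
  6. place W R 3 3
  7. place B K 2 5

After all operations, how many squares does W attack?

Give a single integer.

Op 1: place WQ@(3,4)
Op 2: place BK@(3,1)
Op 3: place BB@(5,2)
Op 4: place WQ@(2,4)
Op 5: remove (3,4)
Op 6: place WR@(3,3)
Op 7: place BK@(2,5)
Per-piece attacks for W:
  WQ@(2,4): attacks (2,5) (2,3) (2,2) (2,1) (2,0) (3,4) (4,4) (5,4) (1,4) (0,4) (3,5) (3,3) (1,5) (1,3) (0,2) [ray(0,1) blocked at (2,5); ray(1,-1) blocked at (3,3)]
  WR@(3,3): attacks (3,4) (3,5) (3,2) (3,1) (4,3) (5,3) (2,3) (1,3) (0,3) [ray(0,-1) blocked at (3,1)]
Union (20 distinct): (0,2) (0,3) (0,4) (1,3) (1,4) (1,5) (2,0) (2,1) (2,2) (2,3) (2,5) (3,1) (3,2) (3,3) (3,4) (3,5) (4,3) (4,4) (5,3) (5,4)

Answer: 20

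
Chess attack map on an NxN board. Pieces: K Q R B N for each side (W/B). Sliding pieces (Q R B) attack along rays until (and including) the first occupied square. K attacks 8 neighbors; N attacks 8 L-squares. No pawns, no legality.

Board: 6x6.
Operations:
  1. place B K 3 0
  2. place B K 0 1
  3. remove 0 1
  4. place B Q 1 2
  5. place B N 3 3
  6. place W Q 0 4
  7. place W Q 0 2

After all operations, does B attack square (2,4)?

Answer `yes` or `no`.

Answer: no

Derivation:
Op 1: place BK@(3,0)
Op 2: place BK@(0,1)
Op 3: remove (0,1)
Op 4: place BQ@(1,2)
Op 5: place BN@(3,3)
Op 6: place WQ@(0,4)
Op 7: place WQ@(0,2)
Per-piece attacks for B:
  BQ@(1,2): attacks (1,3) (1,4) (1,5) (1,1) (1,0) (2,2) (3,2) (4,2) (5,2) (0,2) (2,3) (3,4) (4,5) (2,1) (3,0) (0,3) (0,1) [ray(-1,0) blocked at (0,2); ray(1,-1) blocked at (3,0)]
  BK@(3,0): attacks (3,1) (4,0) (2,0) (4,1) (2,1)
  BN@(3,3): attacks (4,5) (5,4) (2,5) (1,4) (4,1) (5,2) (2,1) (1,2)
B attacks (2,4): no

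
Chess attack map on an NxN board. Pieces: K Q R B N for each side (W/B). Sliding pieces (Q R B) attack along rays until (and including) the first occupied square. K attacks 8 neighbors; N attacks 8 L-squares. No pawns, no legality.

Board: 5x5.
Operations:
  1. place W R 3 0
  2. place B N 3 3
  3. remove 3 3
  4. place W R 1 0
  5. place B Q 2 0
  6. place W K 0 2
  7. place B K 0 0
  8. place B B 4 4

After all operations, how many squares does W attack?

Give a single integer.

Answer: 13

Derivation:
Op 1: place WR@(3,0)
Op 2: place BN@(3,3)
Op 3: remove (3,3)
Op 4: place WR@(1,0)
Op 5: place BQ@(2,0)
Op 6: place WK@(0,2)
Op 7: place BK@(0,0)
Op 8: place BB@(4,4)
Per-piece attacks for W:
  WK@(0,2): attacks (0,3) (0,1) (1,2) (1,3) (1,1)
  WR@(1,0): attacks (1,1) (1,2) (1,3) (1,4) (2,0) (0,0) [ray(1,0) blocked at (2,0); ray(-1,0) blocked at (0,0)]
  WR@(3,0): attacks (3,1) (3,2) (3,3) (3,4) (4,0) (2,0) [ray(-1,0) blocked at (2,0)]
Union (13 distinct): (0,0) (0,1) (0,3) (1,1) (1,2) (1,3) (1,4) (2,0) (3,1) (3,2) (3,3) (3,4) (4,0)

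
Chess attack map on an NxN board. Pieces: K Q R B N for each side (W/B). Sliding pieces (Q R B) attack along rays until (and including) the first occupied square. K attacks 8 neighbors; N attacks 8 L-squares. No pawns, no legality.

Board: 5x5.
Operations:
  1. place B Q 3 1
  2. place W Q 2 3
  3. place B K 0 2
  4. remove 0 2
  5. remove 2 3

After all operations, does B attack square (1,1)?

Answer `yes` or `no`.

Op 1: place BQ@(3,1)
Op 2: place WQ@(2,3)
Op 3: place BK@(0,2)
Op 4: remove (0,2)
Op 5: remove (2,3)
Per-piece attacks for B:
  BQ@(3,1): attacks (3,2) (3,3) (3,4) (3,0) (4,1) (2,1) (1,1) (0,1) (4,2) (4,0) (2,2) (1,3) (0,4) (2,0)
B attacks (1,1): yes

Answer: yes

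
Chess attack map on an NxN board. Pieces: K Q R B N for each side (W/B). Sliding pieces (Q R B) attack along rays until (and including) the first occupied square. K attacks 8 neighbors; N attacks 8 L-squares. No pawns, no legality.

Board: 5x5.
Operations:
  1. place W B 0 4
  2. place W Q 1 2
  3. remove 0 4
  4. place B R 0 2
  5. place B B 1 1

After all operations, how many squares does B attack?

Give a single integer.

Answer: 10

Derivation:
Op 1: place WB@(0,4)
Op 2: place WQ@(1,2)
Op 3: remove (0,4)
Op 4: place BR@(0,2)
Op 5: place BB@(1,1)
Per-piece attacks for B:
  BR@(0,2): attacks (0,3) (0,4) (0,1) (0,0) (1,2) [ray(1,0) blocked at (1,2)]
  BB@(1,1): attacks (2,2) (3,3) (4,4) (2,0) (0,2) (0,0) [ray(-1,1) blocked at (0,2)]
Union (10 distinct): (0,0) (0,1) (0,2) (0,3) (0,4) (1,2) (2,0) (2,2) (3,3) (4,4)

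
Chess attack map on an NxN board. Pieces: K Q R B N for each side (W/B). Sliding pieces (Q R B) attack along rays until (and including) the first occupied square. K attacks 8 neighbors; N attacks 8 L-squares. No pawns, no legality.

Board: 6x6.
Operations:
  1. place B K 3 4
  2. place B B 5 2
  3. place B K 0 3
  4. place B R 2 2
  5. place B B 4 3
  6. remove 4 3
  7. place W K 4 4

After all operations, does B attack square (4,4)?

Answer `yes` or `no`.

Op 1: place BK@(3,4)
Op 2: place BB@(5,2)
Op 3: place BK@(0,3)
Op 4: place BR@(2,2)
Op 5: place BB@(4,3)
Op 6: remove (4,3)
Op 7: place WK@(4,4)
Per-piece attacks for B:
  BK@(0,3): attacks (0,4) (0,2) (1,3) (1,4) (1,2)
  BR@(2,2): attacks (2,3) (2,4) (2,5) (2,1) (2,0) (3,2) (4,2) (5,2) (1,2) (0,2) [ray(1,0) blocked at (5,2)]
  BK@(3,4): attacks (3,5) (3,3) (4,4) (2,4) (4,5) (4,3) (2,5) (2,3)
  BB@(5,2): attacks (4,3) (3,4) (4,1) (3,0) [ray(-1,1) blocked at (3,4)]
B attacks (4,4): yes

Answer: yes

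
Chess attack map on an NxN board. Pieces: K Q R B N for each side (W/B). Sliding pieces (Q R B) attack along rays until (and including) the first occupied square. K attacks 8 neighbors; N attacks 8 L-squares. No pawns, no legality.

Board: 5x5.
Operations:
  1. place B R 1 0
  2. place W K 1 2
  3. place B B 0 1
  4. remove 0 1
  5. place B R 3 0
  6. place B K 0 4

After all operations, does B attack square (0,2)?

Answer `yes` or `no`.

Op 1: place BR@(1,0)
Op 2: place WK@(1,2)
Op 3: place BB@(0,1)
Op 4: remove (0,1)
Op 5: place BR@(3,0)
Op 6: place BK@(0,4)
Per-piece attacks for B:
  BK@(0,4): attacks (0,3) (1,4) (1,3)
  BR@(1,0): attacks (1,1) (1,2) (2,0) (3,0) (0,0) [ray(0,1) blocked at (1,2); ray(1,0) blocked at (3,0)]
  BR@(3,0): attacks (3,1) (3,2) (3,3) (3,4) (4,0) (2,0) (1,0) [ray(-1,0) blocked at (1,0)]
B attacks (0,2): no

Answer: no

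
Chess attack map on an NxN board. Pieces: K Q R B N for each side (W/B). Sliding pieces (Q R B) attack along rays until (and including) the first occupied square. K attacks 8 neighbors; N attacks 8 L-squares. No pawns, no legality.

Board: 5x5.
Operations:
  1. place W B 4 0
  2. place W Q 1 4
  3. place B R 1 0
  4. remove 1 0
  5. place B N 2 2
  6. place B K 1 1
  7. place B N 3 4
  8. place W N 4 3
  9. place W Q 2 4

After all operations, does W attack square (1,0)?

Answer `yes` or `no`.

Op 1: place WB@(4,0)
Op 2: place WQ@(1,4)
Op 3: place BR@(1,0)
Op 4: remove (1,0)
Op 5: place BN@(2,2)
Op 6: place BK@(1,1)
Op 7: place BN@(3,4)
Op 8: place WN@(4,3)
Op 9: place WQ@(2,4)
Per-piece attacks for W:
  WQ@(1,4): attacks (1,3) (1,2) (1,1) (2,4) (0,4) (2,3) (3,2) (4,1) (0,3) [ray(0,-1) blocked at (1,1); ray(1,0) blocked at (2,4)]
  WQ@(2,4): attacks (2,3) (2,2) (3,4) (1,4) (3,3) (4,2) (1,3) (0,2) [ray(0,-1) blocked at (2,2); ray(1,0) blocked at (3,4); ray(-1,0) blocked at (1,4)]
  WB@(4,0): attacks (3,1) (2,2) [ray(-1,1) blocked at (2,2)]
  WN@(4,3): attacks (2,4) (3,1) (2,2)
W attacks (1,0): no

Answer: no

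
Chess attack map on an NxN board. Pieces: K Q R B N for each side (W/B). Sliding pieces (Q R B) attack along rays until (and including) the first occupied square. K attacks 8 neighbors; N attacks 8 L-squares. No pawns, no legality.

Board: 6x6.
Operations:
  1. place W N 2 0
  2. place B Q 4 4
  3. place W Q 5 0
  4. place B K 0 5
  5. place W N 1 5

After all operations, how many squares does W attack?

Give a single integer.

Answer: 17

Derivation:
Op 1: place WN@(2,0)
Op 2: place BQ@(4,4)
Op 3: place WQ@(5,0)
Op 4: place BK@(0,5)
Op 5: place WN@(1,5)
Per-piece attacks for W:
  WN@(1,5): attacks (2,3) (3,4) (0,3)
  WN@(2,0): attacks (3,2) (4,1) (1,2) (0,1)
  WQ@(5,0): attacks (5,1) (5,2) (5,3) (5,4) (5,5) (4,0) (3,0) (2,0) (4,1) (3,2) (2,3) (1,4) (0,5) [ray(-1,0) blocked at (2,0); ray(-1,1) blocked at (0,5)]
Union (17 distinct): (0,1) (0,3) (0,5) (1,2) (1,4) (2,0) (2,3) (3,0) (3,2) (3,4) (4,0) (4,1) (5,1) (5,2) (5,3) (5,4) (5,5)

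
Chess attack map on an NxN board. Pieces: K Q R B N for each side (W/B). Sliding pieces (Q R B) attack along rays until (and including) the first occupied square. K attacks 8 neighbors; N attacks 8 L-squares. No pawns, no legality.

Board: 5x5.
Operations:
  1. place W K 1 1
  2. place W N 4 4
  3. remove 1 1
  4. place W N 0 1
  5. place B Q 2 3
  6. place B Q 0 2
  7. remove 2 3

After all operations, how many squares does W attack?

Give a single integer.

Op 1: place WK@(1,1)
Op 2: place WN@(4,4)
Op 3: remove (1,1)
Op 4: place WN@(0,1)
Op 5: place BQ@(2,3)
Op 6: place BQ@(0,2)
Op 7: remove (2,3)
Per-piece attacks for W:
  WN@(0,1): attacks (1,3) (2,2) (2,0)
  WN@(4,4): attacks (3,2) (2,3)
Union (5 distinct): (1,3) (2,0) (2,2) (2,3) (3,2)

Answer: 5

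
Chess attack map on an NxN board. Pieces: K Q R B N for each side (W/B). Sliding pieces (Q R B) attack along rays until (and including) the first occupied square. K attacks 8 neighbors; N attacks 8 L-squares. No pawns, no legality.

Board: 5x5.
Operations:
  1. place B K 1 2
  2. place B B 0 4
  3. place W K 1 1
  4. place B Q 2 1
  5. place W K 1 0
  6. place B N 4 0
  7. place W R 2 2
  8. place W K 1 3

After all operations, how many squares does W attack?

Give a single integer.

Answer: 16

Derivation:
Op 1: place BK@(1,2)
Op 2: place BB@(0,4)
Op 3: place WK@(1,1)
Op 4: place BQ@(2,1)
Op 5: place WK@(1,0)
Op 6: place BN@(4,0)
Op 7: place WR@(2,2)
Op 8: place WK@(1,3)
Per-piece attacks for W:
  WK@(1,0): attacks (1,1) (2,0) (0,0) (2,1) (0,1)
  WK@(1,1): attacks (1,2) (1,0) (2,1) (0,1) (2,2) (2,0) (0,2) (0,0)
  WK@(1,3): attacks (1,4) (1,2) (2,3) (0,3) (2,4) (2,2) (0,4) (0,2)
  WR@(2,2): attacks (2,3) (2,4) (2,1) (3,2) (4,2) (1,2) [ray(0,-1) blocked at (2,1); ray(-1,0) blocked at (1,2)]
Union (16 distinct): (0,0) (0,1) (0,2) (0,3) (0,4) (1,0) (1,1) (1,2) (1,4) (2,0) (2,1) (2,2) (2,3) (2,4) (3,2) (4,2)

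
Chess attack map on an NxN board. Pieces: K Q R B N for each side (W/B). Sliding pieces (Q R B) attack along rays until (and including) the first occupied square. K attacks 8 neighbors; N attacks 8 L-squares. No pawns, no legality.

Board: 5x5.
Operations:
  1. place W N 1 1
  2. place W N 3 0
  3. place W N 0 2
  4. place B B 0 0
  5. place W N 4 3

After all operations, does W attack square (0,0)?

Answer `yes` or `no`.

Op 1: place WN@(1,1)
Op 2: place WN@(3,0)
Op 3: place WN@(0,2)
Op 4: place BB@(0,0)
Op 5: place WN@(4,3)
Per-piece attacks for W:
  WN@(0,2): attacks (1,4) (2,3) (1,0) (2,1)
  WN@(1,1): attacks (2,3) (3,2) (0,3) (3,0)
  WN@(3,0): attacks (4,2) (2,2) (1,1)
  WN@(4,3): attacks (2,4) (3,1) (2,2)
W attacks (0,0): no

Answer: no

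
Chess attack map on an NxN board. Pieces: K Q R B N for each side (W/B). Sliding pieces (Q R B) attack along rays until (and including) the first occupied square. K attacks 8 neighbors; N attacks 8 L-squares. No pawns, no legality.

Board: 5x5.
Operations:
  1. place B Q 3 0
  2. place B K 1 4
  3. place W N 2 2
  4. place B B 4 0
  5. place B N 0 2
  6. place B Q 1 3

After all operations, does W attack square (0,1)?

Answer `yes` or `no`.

Answer: yes

Derivation:
Op 1: place BQ@(3,0)
Op 2: place BK@(1,4)
Op 3: place WN@(2,2)
Op 4: place BB@(4,0)
Op 5: place BN@(0,2)
Op 6: place BQ@(1,3)
Per-piece attacks for W:
  WN@(2,2): attacks (3,4) (4,3) (1,4) (0,3) (3,0) (4,1) (1,0) (0,1)
W attacks (0,1): yes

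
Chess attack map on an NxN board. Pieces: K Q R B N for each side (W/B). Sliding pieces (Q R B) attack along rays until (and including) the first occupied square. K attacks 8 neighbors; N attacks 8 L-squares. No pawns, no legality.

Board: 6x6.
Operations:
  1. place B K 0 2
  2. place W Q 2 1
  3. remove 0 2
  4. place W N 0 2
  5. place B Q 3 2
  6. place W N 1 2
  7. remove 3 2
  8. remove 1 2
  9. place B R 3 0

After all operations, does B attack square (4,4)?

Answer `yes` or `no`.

Op 1: place BK@(0,2)
Op 2: place WQ@(2,1)
Op 3: remove (0,2)
Op 4: place WN@(0,2)
Op 5: place BQ@(3,2)
Op 6: place WN@(1,2)
Op 7: remove (3,2)
Op 8: remove (1,2)
Op 9: place BR@(3,0)
Per-piece attacks for B:
  BR@(3,0): attacks (3,1) (3,2) (3,3) (3,4) (3,5) (4,0) (5,0) (2,0) (1,0) (0,0)
B attacks (4,4): no

Answer: no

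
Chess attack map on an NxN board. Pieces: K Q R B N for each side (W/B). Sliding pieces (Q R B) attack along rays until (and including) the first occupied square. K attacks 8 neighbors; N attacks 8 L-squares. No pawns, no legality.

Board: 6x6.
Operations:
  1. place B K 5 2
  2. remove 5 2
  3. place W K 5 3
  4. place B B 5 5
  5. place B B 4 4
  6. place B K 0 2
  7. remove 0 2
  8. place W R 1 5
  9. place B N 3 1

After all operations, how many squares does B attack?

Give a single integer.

Op 1: place BK@(5,2)
Op 2: remove (5,2)
Op 3: place WK@(5,3)
Op 4: place BB@(5,5)
Op 5: place BB@(4,4)
Op 6: place BK@(0,2)
Op 7: remove (0,2)
Op 8: place WR@(1,5)
Op 9: place BN@(3,1)
Per-piece attacks for B:
  BN@(3,1): attacks (4,3) (5,2) (2,3) (1,2) (5,0) (1,0)
  BB@(4,4): attacks (5,5) (5,3) (3,5) (3,3) (2,2) (1,1) (0,0) [ray(1,1) blocked at (5,5); ray(1,-1) blocked at (5,3)]
  BB@(5,5): attacks (4,4) [ray(-1,-1) blocked at (4,4)]
Union (14 distinct): (0,0) (1,0) (1,1) (1,2) (2,2) (2,3) (3,3) (3,5) (4,3) (4,4) (5,0) (5,2) (5,3) (5,5)

Answer: 14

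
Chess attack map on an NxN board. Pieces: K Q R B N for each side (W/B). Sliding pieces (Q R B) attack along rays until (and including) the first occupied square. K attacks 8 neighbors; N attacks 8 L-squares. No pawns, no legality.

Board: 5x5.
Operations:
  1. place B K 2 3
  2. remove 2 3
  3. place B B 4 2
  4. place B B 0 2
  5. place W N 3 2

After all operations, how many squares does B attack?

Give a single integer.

Answer: 6

Derivation:
Op 1: place BK@(2,3)
Op 2: remove (2,3)
Op 3: place BB@(4,2)
Op 4: place BB@(0,2)
Op 5: place WN@(3,2)
Per-piece attacks for B:
  BB@(0,2): attacks (1,3) (2,4) (1,1) (2,0)
  BB@(4,2): attacks (3,3) (2,4) (3,1) (2,0)
Union (6 distinct): (1,1) (1,3) (2,0) (2,4) (3,1) (3,3)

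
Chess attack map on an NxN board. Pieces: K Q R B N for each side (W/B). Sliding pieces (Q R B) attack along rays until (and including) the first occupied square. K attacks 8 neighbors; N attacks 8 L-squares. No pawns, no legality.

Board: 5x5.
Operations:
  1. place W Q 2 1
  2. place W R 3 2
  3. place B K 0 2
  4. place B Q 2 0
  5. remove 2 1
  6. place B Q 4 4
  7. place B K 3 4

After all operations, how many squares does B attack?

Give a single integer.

Answer: 21

Derivation:
Op 1: place WQ@(2,1)
Op 2: place WR@(3,2)
Op 3: place BK@(0,2)
Op 4: place BQ@(2,0)
Op 5: remove (2,1)
Op 6: place BQ@(4,4)
Op 7: place BK@(3,4)
Per-piece attacks for B:
  BK@(0,2): attacks (0,3) (0,1) (1,2) (1,3) (1,1)
  BQ@(2,0): attacks (2,1) (2,2) (2,3) (2,4) (3,0) (4,0) (1,0) (0,0) (3,1) (4,2) (1,1) (0,2) [ray(-1,1) blocked at (0,2)]
  BK@(3,4): attacks (3,3) (4,4) (2,4) (4,3) (2,3)
  BQ@(4,4): attacks (4,3) (4,2) (4,1) (4,0) (3,4) (3,3) (2,2) (1,1) (0,0) [ray(-1,0) blocked at (3,4)]
Union (21 distinct): (0,0) (0,1) (0,2) (0,3) (1,0) (1,1) (1,2) (1,3) (2,1) (2,2) (2,3) (2,4) (3,0) (3,1) (3,3) (3,4) (4,0) (4,1) (4,2) (4,3) (4,4)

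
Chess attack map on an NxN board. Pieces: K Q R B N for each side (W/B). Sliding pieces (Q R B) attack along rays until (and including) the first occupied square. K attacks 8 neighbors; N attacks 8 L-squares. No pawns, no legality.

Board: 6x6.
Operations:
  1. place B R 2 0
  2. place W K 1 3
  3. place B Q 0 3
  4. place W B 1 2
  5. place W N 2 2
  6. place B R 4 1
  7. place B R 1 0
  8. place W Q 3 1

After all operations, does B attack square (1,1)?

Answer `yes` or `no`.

Answer: yes

Derivation:
Op 1: place BR@(2,0)
Op 2: place WK@(1,3)
Op 3: place BQ@(0,3)
Op 4: place WB@(1,2)
Op 5: place WN@(2,2)
Op 6: place BR@(4,1)
Op 7: place BR@(1,0)
Op 8: place WQ@(3,1)
Per-piece attacks for B:
  BQ@(0,3): attacks (0,4) (0,5) (0,2) (0,1) (0,0) (1,3) (1,4) (2,5) (1,2) [ray(1,0) blocked at (1,3); ray(1,-1) blocked at (1,2)]
  BR@(1,0): attacks (1,1) (1,2) (2,0) (0,0) [ray(0,1) blocked at (1,2); ray(1,0) blocked at (2,0)]
  BR@(2,0): attacks (2,1) (2,2) (3,0) (4,0) (5,0) (1,0) [ray(0,1) blocked at (2,2); ray(-1,0) blocked at (1,0)]
  BR@(4,1): attacks (4,2) (4,3) (4,4) (4,5) (4,0) (5,1) (3,1) [ray(-1,0) blocked at (3,1)]
B attacks (1,1): yes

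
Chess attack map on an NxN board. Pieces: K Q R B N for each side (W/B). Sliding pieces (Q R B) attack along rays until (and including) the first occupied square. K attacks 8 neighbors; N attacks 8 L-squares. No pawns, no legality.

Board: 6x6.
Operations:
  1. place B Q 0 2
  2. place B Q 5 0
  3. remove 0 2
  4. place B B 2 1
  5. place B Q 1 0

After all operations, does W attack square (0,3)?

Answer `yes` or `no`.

Answer: no

Derivation:
Op 1: place BQ@(0,2)
Op 2: place BQ@(5,0)
Op 3: remove (0,2)
Op 4: place BB@(2,1)
Op 5: place BQ@(1,0)
Per-piece attacks for W:
W attacks (0,3): no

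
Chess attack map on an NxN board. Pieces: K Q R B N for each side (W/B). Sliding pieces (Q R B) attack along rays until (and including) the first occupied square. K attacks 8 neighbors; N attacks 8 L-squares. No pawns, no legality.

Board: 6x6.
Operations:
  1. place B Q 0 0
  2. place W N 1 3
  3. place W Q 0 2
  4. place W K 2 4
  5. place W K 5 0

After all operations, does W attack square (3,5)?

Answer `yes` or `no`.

Op 1: place BQ@(0,0)
Op 2: place WN@(1,3)
Op 3: place WQ@(0,2)
Op 4: place WK@(2,4)
Op 5: place WK@(5,0)
Per-piece attacks for W:
  WQ@(0,2): attacks (0,3) (0,4) (0,5) (0,1) (0,0) (1,2) (2,2) (3,2) (4,2) (5,2) (1,3) (1,1) (2,0) [ray(0,-1) blocked at (0,0); ray(1,1) blocked at (1,3)]
  WN@(1,3): attacks (2,5) (3,4) (0,5) (2,1) (3,2) (0,1)
  WK@(2,4): attacks (2,5) (2,3) (3,4) (1,4) (3,5) (3,3) (1,5) (1,3)
  WK@(5,0): attacks (5,1) (4,0) (4,1)
W attacks (3,5): yes

Answer: yes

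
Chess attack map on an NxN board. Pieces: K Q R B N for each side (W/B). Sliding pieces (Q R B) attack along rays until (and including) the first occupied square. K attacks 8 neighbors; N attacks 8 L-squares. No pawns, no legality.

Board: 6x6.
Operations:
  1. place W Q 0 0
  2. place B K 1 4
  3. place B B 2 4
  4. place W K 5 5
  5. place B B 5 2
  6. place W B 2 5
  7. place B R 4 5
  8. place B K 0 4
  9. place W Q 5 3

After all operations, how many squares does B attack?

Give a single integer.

Answer: 21

Derivation:
Op 1: place WQ@(0,0)
Op 2: place BK@(1,4)
Op 3: place BB@(2,4)
Op 4: place WK@(5,5)
Op 5: place BB@(5,2)
Op 6: place WB@(2,5)
Op 7: place BR@(4,5)
Op 8: place BK@(0,4)
Op 9: place WQ@(5,3)
Per-piece attacks for B:
  BK@(0,4): attacks (0,5) (0,3) (1,4) (1,5) (1,3)
  BK@(1,4): attacks (1,5) (1,3) (2,4) (0,4) (2,5) (2,3) (0,5) (0,3)
  BB@(2,4): attacks (3,5) (3,3) (4,2) (5,1) (1,5) (1,3) (0,2)
  BR@(4,5): attacks (4,4) (4,3) (4,2) (4,1) (4,0) (5,5) (3,5) (2,5) [ray(1,0) blocked at (5,5); ray(-1,0) blocked at (2,5)]
  BB@(5,2): attacks (4,3) (3,4) (2,5) (4,1) (3,0) [ray(-1,1) blocked at (2,5)]
Union (21 distinct): (0,2) (0,3) (0,4) (0,5) (1,3) (1,4) (1,5) (2,3) (2,4) (2,5) (3,0) (3,3) (3,4) (3,5) (4,0) (4,1) (4,2) (4,3) (4,4) (5,1) (5,5)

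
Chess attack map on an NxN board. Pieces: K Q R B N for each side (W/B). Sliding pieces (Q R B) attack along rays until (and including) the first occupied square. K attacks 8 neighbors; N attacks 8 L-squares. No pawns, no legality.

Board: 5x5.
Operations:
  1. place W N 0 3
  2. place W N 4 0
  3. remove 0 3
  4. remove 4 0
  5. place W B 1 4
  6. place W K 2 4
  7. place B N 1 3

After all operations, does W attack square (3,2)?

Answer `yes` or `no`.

Answer: yes

Derivation:
Op 1: place WN@(0,3)
Op 2: place WN@(4,0)
Op 3: remove (0,3)
Op 4: remove (4,0)
Op 5: place WB@(1,4)
Op 6: place WK@(2,4)
Op 7: place BN@(1,3)
Per-piece attacks for W:
  WB@(1,4): attacks (2,3) (3,2) (4,1) (0,3)
  WK@(2,4): attacks (2,3) (3,4) (1,4) (3,3) (1,3)
W attacks (3,2): yes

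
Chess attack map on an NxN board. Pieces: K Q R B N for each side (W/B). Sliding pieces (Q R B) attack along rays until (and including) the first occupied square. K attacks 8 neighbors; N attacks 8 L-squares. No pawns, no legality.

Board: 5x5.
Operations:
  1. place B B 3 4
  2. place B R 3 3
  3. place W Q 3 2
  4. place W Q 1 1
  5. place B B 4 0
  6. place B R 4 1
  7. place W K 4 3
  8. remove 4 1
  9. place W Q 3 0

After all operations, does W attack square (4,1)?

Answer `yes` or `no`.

Op 1: place BB@(3,4)
Op 2: place BR@(3,3)
Op 3: place WQ@(3,2)
Op 4: place WQ@(1,1)
Op 5: place BB@(4,0)
Op 6: place BR@(4,1)
Op 7: place WK@(4,3)
Op 8: remove (4,1)
Op 9: place WQ@(3,0)
Per-piece attacks for W:
  WQ@(1,1): attacks (1,2) (1,3) (1,4) (1,0) (2,1) (3,1) (4,1) (0,1) (2,2) (3,3) (2,0) (0,2) (0,0) [ray(1,1) blocked at (3,3)]
  WQ@(3,0): attacks (3,1) (3,2) (4,0) (2,0) (1,0) (0,0) (4,1) (2,1) (1,2) (0,3) [ray(0,1) blocked at (3,2); ray(1,0) blocked at (4,0)]
  WQ@(3,2): attacks (3,3) (3,1) (3,0) (4,2) (2,2) (1,2) (0,2) (4,3) (4,1) (2,3) (1,4) (2,1) (1,0) [ray(0,1) blocked at (3,3); ray(0,-1) blocked at (3,0); ray(1,1) blocked at (4,3)]
  WK@(4,3): attacks (4,4) (4,2) (3,3) (3,4) (3,2)
W attacks (4,1): yes

Answer: yes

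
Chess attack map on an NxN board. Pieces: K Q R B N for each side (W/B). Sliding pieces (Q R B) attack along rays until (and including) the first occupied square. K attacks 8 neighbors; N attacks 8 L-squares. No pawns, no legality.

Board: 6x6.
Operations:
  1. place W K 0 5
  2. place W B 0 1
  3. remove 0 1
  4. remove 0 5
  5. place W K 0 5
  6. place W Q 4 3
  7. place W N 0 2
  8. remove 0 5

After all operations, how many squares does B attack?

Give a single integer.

Op 1: place WK@(0,5)
Op 2: place WB@(0,1)
Op 3: remove (0,1)
Op 4: remove (0,5)
Op 5: place WK@(0,5)
Op 6: place WQ@(4,3)
Op 7: place WN@(0,2)
Op 8: remove (0,5)
Per-piece attacks for B:
Union (0 distinct): (none)

Answer: 0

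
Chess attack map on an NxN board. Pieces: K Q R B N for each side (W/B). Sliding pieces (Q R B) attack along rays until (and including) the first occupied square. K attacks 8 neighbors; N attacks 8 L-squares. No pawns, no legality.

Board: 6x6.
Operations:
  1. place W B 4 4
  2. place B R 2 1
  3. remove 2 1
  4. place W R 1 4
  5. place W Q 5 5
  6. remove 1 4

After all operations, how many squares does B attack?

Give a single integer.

Op 1: place WB@(4,4)
Op 2: place BR@(2,1)
Op 3: remove (2,1)
Op 4: place WR@(1,4)
Op 5: place WQ@(5,5)
Op 6: remove (1,4)
Per-piece attacks for B:
Union (0 distinct): (none)

Answer: 0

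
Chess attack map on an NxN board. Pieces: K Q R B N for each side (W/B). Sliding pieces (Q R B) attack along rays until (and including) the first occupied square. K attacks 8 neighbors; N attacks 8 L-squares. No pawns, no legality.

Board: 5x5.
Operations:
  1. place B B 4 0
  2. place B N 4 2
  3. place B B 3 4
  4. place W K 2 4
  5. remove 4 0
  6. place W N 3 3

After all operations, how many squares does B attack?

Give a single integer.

Answer: 7

Derivation:
Op 1: place BB@(4,0)
Op 2: place BN@(4,2)
Op 3: place BB@(3,4)
Op 4: place WK@(2,4)
Op 5: remove (4,0)
Op 6: place WN@(3,3)
Per-piece attacks for B:
  BB@(3,4): attacks (4,3) (2,3) (1,2) (0,1)
  BN@(4,2): attacks (3,4) (2,3) (3,0) (2,1)
Union (7 distinct): (0,1) (1,2) (2,1) (2,3) (3,0) (3,4) (4,3)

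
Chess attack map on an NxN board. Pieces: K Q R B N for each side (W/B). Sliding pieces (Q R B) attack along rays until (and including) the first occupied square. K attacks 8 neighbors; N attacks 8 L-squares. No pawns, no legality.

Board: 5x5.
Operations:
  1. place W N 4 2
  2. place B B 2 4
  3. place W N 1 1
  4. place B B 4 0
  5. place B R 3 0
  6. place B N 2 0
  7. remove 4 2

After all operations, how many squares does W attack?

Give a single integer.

Answer: 4

Derivation:
Op 1: place WN@(4,2)
Op 2: place BB@(2,4)
Op 3: place WN@(1,1)
Op 4: place BB@(4,0)
Op 5: place BR@(3,0)
Op 6: place BN@(2,0)
Op 7: remove (4,2)
Per-piece attacks for W:
  WN@(1,1): attacks (2,3) (3,2) (0,3) (3,0)
Union (4 distinct): (0,3) (2,3) (3,0) (3,2)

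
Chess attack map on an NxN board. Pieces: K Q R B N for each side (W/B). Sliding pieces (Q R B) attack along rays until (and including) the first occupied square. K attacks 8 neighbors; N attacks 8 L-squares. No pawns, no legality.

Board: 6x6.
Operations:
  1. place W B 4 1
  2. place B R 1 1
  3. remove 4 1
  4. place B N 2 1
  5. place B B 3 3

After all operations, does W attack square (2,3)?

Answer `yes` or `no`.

Op 1: place WB@(4,1)
Op 2: place BR@(1,1)
Op 3: remove (4,1)
Op 4: place BN@(2,1)
Op 5: place BB@(3,3)
Per-piece attacks for W:
W attacks (2,3): no

Answer: no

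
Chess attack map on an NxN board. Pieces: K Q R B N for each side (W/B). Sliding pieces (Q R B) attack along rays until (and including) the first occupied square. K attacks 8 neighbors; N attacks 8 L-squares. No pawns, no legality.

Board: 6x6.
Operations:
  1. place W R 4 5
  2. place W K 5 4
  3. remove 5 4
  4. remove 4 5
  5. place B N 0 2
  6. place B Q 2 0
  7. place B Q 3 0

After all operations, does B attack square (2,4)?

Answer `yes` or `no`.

Answer: yes

Derivation:
Op 1: place WR@(4,5)
Op 2: place WK@(5,4)
Op 3: remove (5,4)
Op 4: remove (4,5)
Op 5: place BN@(0,2)
Op 6: place BQ@(2,0)
Op 7: place BQ@(3,0)
Per-piece attacks for B:
  BN@(0,2): attacks (1,4) (2,3) (1,0) (2,1)
  BQ@(2,0): attacks (2,1) (2,2) (2,3) (2,4) (2,5) (3,0) (1,0) (0,0) (3,1) (4,2) (5,3) (1,1) (0,2) [ray(1,0) blocked at (3,0); ray(-1,1) blocked at (0,2)]
  BQ@(3,0): attacks (3,1) (3,2) (3,3) (3,4) (3,5) (4,0) (5,0) (2,0) (4,1) (5,2) (2,1) (1,2) (0,3) [ray(-1,0) blocked at (2,0)]
B attacks (2,4): yes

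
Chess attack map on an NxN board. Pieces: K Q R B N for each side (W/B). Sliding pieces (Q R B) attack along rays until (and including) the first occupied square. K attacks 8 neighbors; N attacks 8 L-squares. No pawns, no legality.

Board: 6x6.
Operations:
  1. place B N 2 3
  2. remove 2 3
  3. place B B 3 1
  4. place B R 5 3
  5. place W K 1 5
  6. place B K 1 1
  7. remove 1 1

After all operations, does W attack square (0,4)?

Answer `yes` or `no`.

Op 1: place BN@(2,3)
Op 2: remove (2,3)
Op 3: place BB@(3,1)
Op 4: place BR@(5,3)
Op 5: place WK@(1,5)
Op 6: place BK@(1,1)
Op 7: remove (1,1)
Per-piece attacks for W:
  WK@(1,5): attacks (1,4) (2,5) (0,5) (2,4) (0,4)
W attacks (0,4): yes

Answer: yes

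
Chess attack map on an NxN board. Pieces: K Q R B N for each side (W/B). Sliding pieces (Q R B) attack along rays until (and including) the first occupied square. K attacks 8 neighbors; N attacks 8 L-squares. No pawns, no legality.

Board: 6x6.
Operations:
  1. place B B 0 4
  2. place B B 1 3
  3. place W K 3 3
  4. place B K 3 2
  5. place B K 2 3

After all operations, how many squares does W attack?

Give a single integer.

Op 1: place BB@(0,4)
Op 2: place BB@(1,3)
Op 3: place WK@(3,3)
Op 4: place BK@(3,2)
Op 5: place BK@(2,3)
Per-piece attacks for W:
  WK@(3,3): attacks (3,4) (3,2) (4,3) (2,3) (4,4) (4,2) (2,4) (2,2)
Union (8 distinct): (2,2) (2,3) (2,4) (3,2) (3,4) (4,2) (4,3) (4,4)

Answer: 8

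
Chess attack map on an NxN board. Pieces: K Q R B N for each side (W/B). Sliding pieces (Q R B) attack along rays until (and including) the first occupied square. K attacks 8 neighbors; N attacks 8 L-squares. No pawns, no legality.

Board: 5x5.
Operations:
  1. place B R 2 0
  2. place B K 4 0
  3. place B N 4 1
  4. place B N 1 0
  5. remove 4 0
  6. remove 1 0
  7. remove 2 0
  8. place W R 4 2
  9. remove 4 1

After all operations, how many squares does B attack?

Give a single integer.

Op 1: place BR@(2,0)
Op 2: place BK@(4,0)
Op 3: place BN@(4,1)
Op 4: place BN@(1,0)
Op 5: remove (4,0)
Op 6: remove (1,0)
Op 7: remove (2,0)
Op 8: place WR@(4,2)
Op 9: remove (4,1)
Per-piece attacks for B:
Union (0 distinct): (none)

Answer: 0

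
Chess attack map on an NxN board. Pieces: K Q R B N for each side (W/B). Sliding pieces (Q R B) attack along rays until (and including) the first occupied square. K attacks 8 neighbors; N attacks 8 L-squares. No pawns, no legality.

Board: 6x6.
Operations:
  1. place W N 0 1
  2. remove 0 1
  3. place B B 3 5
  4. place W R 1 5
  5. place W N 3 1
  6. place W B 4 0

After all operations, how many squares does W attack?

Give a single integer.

Op 1: place WN@(0,1)
Op 2: remove (0,1)
Op 3: place BB@(3,5)
Op 4: place WR@(1,5)
Op 5: place WN@(3,1)
Op 6: place WB@(4,0)
Per-piece attacks for W:
  WR@(1,5): attacks (1,4) (1,3) (1,2) (1,1) (1,0) (2,5) (3,5) (0,5) [ray(1,0) blocked at (3,5)]
  WN@(3,1): attacks (4,3) (5,2) (2,3) (1,2) (5,0) (1,0)
  WB@(4,0): attacks (5,1) (3,1) [ray(-1,1) blocked at (3,1)]
Union (14 distinct): (0,5) (1,0) (1,1) (1,2) (1,3) (1,4) (2,3) (2,5) (3,1) (3,5) (4,3) (5,0) (5,1) (5,2)

Answer: 14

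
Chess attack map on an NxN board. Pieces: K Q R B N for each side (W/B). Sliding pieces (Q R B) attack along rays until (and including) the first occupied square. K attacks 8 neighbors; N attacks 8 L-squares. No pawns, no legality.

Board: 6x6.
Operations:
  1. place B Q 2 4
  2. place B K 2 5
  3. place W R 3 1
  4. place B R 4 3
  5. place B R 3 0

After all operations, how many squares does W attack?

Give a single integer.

Answer: 10

Derivation:
Op 1: place BQ@(2,4)
Op 2: place BK@(2,5)
Op 3: place WR@(3,1)
Op 4: place BR@(4,3)
Op 5: place BR@(3,0)
Per-piece attacks for W:
  WR@(3,1): attacks (3,2) (3,3) (3,4) (3,5) (3,0) (4,1) (5,1) (2,1) (1,1) (0,1) [ray(0,-1) blocked at (3,0)]
Union (10 distinct): (0,1) (1,1) (2,1) (3,0) (3,2) (3,3) (3,4) (3,5) (4,1) (5,1)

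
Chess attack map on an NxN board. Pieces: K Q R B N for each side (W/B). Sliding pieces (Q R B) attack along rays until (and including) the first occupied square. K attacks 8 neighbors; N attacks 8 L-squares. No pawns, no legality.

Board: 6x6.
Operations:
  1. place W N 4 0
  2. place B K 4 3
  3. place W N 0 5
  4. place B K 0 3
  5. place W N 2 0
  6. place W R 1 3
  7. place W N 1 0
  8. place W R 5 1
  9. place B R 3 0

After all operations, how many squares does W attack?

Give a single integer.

Op 1: place WN@(4,0)
Op 2: place BK@(4,3)
Op 3: place WN@(0,5)
Op 4: place BK@(0,3)
Op 5: place WN@(2,0)
Op 6: place WR@(1,3)
Op 7: place WN@(1,0)
Op 8: place WR@(5,1)
Op 9: place BR@(3,0)
Per-piece attacks for W:
  WN@(0,5): attacks (1,3) (2,4)
  WN@(1,0): attacks (2,2) (3,1) (0,2)
  WR@(1,3): attacks (1,4) (1,5) (1,2) (1,1) (1,0) (2,3) (3,3) (4,3) (0,3) [ray(0,-1) blocked at (1,0); ray(1,0) blocked at (4,3); ray(-1,0) blocked at (0,3)]
  WN@(2,0): attacks (3,2) (4,1) (1,2) (0,1)
  WN@(4,0): attacks (5,2) (3,2) (2,1)
  WR@(5,1): attacks (5,2) (5,3) (5,4) (5,5) (5,0) (4,1) (3,1) (2,1) (1,1) (0,1)
Union (23 distinct): (0,1) (0,2) (0,3) (1,0) (1,1) (1,2) (1,3) (1,4) (1,5) (2,1) (2,2) (2,3) (2,4) (3,1) (3,2) (3,3) (4,1) (4,3) (5,0) (5,2) (5,3) (5,4) (5,5)

Answer: 23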